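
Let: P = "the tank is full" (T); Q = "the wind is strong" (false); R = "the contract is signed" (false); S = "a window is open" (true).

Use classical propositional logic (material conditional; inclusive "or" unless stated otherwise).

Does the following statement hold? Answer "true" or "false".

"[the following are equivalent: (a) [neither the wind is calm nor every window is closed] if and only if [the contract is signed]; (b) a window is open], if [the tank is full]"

Formalization: P -> (((not Q nor not S) iff R) iff S)

not Q = not False = True
not S = not True = False
not Q nor not S = True nor False = False
(not Q nor not S) iff R = False iff False = True
((not Q nor not S) iff R) iff S = True iff True = True
P -> (((not Q nor not S) iff R) iff S) = True -> True = True

True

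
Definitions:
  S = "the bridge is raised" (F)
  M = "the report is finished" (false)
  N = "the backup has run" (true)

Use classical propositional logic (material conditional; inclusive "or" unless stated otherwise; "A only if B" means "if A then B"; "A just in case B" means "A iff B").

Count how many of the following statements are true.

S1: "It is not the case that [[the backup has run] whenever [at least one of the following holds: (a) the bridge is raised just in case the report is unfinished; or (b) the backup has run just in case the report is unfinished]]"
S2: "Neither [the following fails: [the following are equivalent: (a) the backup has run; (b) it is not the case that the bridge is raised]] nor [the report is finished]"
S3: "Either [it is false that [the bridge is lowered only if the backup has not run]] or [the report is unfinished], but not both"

S1: Parsed as not (((S iff not M) or (N iff not M)) -> N)

not M = not False = True
S iff not M = False iff True = False
not M = not False = True
N iff not M = True iff True = True
(S iff not M) or (N iff not M) = False or True = True
((S iff not M) or (N iff not M)) -> N = True -> True = True
not (((S iff not M) or (N iff not M)) -> N) = not True = False
So S1 is false.

S2: This is not (N iff not S) nor M.

not S = not False = True
N iff not S = True iff True = True
not (N iff not S) = not True = False
not (N iff not S) nor M = False nor False = True
So S2 is true.

S3: This is not (not S -> not N) xor not M.

not S = not False = True
not N = not True = False
not S -> not N = True -> False = False
not (not S -> not N) = not False = True
not M = not False = True
not (not S -> not N) xor not M = True xor True = False
So S3 is false.

1 of the 3 statements is true (S2).

1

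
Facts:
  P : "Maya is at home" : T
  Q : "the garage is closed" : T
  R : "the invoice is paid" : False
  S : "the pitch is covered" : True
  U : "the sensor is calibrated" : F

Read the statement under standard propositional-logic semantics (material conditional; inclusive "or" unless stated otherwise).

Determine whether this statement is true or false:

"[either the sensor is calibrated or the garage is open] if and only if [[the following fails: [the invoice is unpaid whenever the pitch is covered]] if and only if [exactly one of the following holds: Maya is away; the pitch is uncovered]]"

Parsed as (U | ~Q) <-> (~(S -> ~R) <-> (~P xor ~S))

~Q = ~T = F
U | ~Q = F | F = F
~R = ~F = T
S -> ~R = T -> T = T
~(S -> ~R) = ~T = F
~P = ~T = F
~S = ~T = F
~P xor ~S = F xor F = F
~(S -> ~R) <-> (~P xor ~S) = F <-> F = T
(U | ~Q) <-> (~(S -> ~R) <-> (~P xor ~S)) = F <-> T = F

false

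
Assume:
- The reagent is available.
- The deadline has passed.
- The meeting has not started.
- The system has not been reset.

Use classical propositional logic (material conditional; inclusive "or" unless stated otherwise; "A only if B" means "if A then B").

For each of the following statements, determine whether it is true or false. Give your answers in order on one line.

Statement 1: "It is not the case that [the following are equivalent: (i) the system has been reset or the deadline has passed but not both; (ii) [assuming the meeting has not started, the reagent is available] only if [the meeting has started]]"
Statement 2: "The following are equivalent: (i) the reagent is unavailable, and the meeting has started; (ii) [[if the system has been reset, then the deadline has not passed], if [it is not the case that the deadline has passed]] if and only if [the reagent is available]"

Statement 1 T / Statement 2 F

Let N = "the system has been reset" (F), H = "the deadline has passed" (T), U = "the meeting has started" (F), R = "the reagent is available" (T).

Statement 1: Parsed as ¬((N ⊕ H) ↔ ((¬U → R) → U))

N ⊕ H = F ⊕ T = T
¬U = ¬F = T
¬U → R = T → T = T
(¬U → R) → U = T → F = F
(N ⊕ H) ↔ ((¬U → R) → U) = T ↔ F = F
¬((N ⊕ H) ↔ ((¬U → R) → U)) = ¬F = T
Hence Statement 1 is true.

Statement 2: Formalization: (¬R ∧ U) ↔ ((¬H → (N → ¬H)) ↔ R)

¬R = ¬T = F
¬R ∧ U = F ∧ F = F
¬H = ¬T = F
¬H = ¬T = F
N → ¬H = F → F = T
¬H → (N → ¬H) = F → T = T
(¬H → (N → ¬H)) ↔ R = T ↔ T = T
(¬R ∧ U) ↔ ((¬H → (N → ¬H)) ↔ R) = F ↔ T = F
So Statement 2 is false.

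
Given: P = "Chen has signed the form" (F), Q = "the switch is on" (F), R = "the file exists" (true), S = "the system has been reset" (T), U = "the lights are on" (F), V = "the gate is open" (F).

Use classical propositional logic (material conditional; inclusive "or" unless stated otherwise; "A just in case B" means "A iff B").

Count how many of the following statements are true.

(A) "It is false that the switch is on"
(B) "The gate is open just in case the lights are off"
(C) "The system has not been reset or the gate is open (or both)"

(A): This is not Q.

not Q = not False = True
So (A) is true.

(B): This is V iff not U.

not U = not False = True
V iff not U = False iff True = False
So (B) is false.

(C): In symbols: not S or V

not S = not True = False
not S or V = False or False = False
Hence (C) is false.

True statements: 1.

1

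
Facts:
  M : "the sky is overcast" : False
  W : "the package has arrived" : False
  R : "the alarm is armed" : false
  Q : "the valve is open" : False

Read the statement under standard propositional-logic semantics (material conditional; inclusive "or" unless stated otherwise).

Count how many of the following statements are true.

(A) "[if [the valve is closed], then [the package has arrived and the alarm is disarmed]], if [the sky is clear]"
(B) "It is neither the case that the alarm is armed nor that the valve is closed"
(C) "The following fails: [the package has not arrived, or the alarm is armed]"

0

(A): This is ¬M → (¬Q → (W ∧ ¬R)).

¬M = ¬F = T
¬Q = ¬F = T
¬R = ¬F = T
W ∧ ¬R = F ∧ T = F
¬Q → (W ∧ ¬R) = T → F = F
¬M → (¬Q → (W ∧ ¬R)) = T → F = F
So (A) is false.

(B): Formalization: R ↓ ¬Q

¬Q = ¬F = T
R ↓ ¬Q = F ↓ T = F
Hence (B) is false.

(C): In symbols: ¬(¬W ∨ R)

¬W = ¬F = T
¬W ∨ R = T ∨ F = T
¬(¬W ∨ R) = ¬T = F
Thus (C) is false.

0 of the 3 statements are true (none).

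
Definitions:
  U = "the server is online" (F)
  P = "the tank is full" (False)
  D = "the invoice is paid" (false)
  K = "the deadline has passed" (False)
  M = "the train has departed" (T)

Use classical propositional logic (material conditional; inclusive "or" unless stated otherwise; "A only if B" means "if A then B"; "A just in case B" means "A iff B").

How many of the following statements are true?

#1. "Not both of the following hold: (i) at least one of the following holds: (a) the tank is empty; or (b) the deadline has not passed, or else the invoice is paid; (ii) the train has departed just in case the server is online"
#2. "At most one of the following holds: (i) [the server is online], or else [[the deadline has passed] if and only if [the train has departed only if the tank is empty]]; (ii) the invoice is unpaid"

#1: Parsed as (~P | (~K | D)) nand (M <-> U)

~P = ~F = T
~K = ~F = T
~K | D = T | F = T
~P | (~K | D) = T | T = T
M <-> U = T <-> F = F
(~P | (~K | D)) nand (M <-> U) = T nand F = T
Hence #1 is true.

#2: Formalization: (U | (K <-> (M -> ~P))) nand ~D

~P = ~F = T
M -> ~P = T -> T = T
K <-> (M -> ~P) = F <-> T = F
U | (K <-> (M -> ~P)) = F | F = F
~D = ~F = T
(U | (K <-> (M -> ~P))) nand ~D = F nand T = T
Thus #2 is true.

2 of the 2 statements are true (#1, #2).

2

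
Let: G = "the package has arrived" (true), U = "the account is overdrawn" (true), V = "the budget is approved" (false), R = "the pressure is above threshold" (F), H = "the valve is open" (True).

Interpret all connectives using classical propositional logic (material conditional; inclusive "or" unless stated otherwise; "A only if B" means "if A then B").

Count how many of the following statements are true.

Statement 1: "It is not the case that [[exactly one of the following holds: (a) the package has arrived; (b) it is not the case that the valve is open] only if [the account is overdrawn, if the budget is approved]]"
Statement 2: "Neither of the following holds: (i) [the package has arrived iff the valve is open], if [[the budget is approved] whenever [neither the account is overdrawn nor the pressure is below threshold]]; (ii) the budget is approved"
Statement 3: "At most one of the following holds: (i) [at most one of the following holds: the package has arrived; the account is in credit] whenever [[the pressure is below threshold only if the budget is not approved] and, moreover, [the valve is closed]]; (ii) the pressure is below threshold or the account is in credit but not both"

0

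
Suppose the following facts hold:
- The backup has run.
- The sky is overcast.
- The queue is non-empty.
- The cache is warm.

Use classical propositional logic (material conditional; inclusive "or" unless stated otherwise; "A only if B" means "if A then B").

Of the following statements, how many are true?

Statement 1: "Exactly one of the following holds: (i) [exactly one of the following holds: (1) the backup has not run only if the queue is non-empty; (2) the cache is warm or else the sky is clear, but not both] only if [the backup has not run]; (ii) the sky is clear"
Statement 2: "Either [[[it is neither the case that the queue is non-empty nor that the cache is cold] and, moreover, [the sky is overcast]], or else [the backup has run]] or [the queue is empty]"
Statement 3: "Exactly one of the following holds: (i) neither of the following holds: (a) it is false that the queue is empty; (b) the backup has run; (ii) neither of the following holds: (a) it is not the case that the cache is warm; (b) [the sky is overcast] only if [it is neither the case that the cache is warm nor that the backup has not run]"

Let H = "the backup has run" (T), Q = "the queue is empty" (F), L = "the cache is warm" (T), K = "the sky is overcast" (T).

Statement 1: Parsed as (((~H -> ~Q) xor (L xor ~K)) -> ~H) xor ~K

~H = ~T = F
~Q = ~F = T
~H -> ~Q = F -> T = T
~K = ~T = F
L xor ~K = T xor F = T
(~H -> ~Q) xor (L xor ~K) = T xor T = F
~H = ~T = F
((~H -> ~Q) xor (L xor ~K)) -> ~H = F -> F = T
~K = ~T = F
(((~H -> ~Q) xor (L xor ~K)) -> ~H) xor ~K = T xor F = T
Thus Statement 1 is true.

Statement 2: Parsed as (((~Q nor ~L) & K) | H) | Q

~Q = ~F = T
~L = ~T = F
~Q nor ~L = T nor F = F
(~Q nor ~L) & K = F & T = F
((~Q nor ~L) & K) | H = F | T = T
(((~Q nor ~L) & K) | H) | Q = T | F = T
So Statement 2 is true.

Statement 3: In symbols: (~Q nor H) xor (~L nor (K -> (L nor ~H)))

~Q = ~F = T
~Q nor H = T nor T = F
~L = ~T = F
~H = ~T = F
L nor ~H = T nor F = F
K -> (L nor ~H) = T -> F = F
~L nor (K -> (L nor ~H)) = F nor F = T
(~Q nor H) xor (~L nor (K -> (L nor ~H))) = F xor T = T
Thus Statement 3 is true.

3 of the 3 statements are true (Statement 1, Statement 2, Statement 3).

3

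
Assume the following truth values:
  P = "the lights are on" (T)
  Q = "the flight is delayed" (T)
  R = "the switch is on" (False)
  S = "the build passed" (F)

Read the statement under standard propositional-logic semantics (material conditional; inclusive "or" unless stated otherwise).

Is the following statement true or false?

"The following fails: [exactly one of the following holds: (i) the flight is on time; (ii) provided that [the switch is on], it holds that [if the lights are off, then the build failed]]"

The statement is false.

In symbols: not (not Q xor (R -> (not P -> not S)))

not Q = not True = False
not P = not True = False
not S = not False = True
not P -> not S = False -> True = True
R -> (not P -> not S) = False -> True = True
not Q xor (R -> (not P -> not S)) = False xor True = True
not (not Q xor (R -> (not P -> not S))) = not True = False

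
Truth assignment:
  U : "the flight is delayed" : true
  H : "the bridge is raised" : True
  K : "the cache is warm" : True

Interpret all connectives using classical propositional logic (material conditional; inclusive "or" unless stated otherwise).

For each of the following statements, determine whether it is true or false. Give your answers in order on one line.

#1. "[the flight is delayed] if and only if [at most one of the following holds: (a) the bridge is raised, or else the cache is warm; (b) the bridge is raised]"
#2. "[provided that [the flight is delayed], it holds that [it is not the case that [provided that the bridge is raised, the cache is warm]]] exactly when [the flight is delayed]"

#1: In symbols: U <-> ((H | K) nand H)

H | K = T | T = T
(H | K) nand H = T nand T = F
U <-> ((H | K) nand H) = T <-> F = F
So #1 is false.

#2: In symbols: (U -> ~(H -> K)) <-> U

H -> K = T -> T = T
~(H -> K) = ~T = F
U -> ~(H -> K) = T -> F = F
(U -> ~(H -> K)) <-> U = F <-> T = F
Hence #2 is false.

#1 False, #2 False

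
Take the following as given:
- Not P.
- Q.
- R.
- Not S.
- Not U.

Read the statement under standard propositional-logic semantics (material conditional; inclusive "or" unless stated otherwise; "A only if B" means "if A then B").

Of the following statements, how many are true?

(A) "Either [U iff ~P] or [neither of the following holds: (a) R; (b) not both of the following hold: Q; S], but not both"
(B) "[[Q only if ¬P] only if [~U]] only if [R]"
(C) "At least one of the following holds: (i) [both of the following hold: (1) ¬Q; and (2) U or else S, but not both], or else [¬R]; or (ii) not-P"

(A): In symbols: (U ↔ ¬P) ⊕ (R ↓ (Q ↑ S))

¬P = ¬F = T
U ↔ ¬P = F ↔ T = F
Q ↑ S = T ↑ F = T
R ↓ (Q ↑ S) = T ↓ T = F
(U ↔ ¬P) ⊕ (R ↓ (Q ↑ S)) = F ⊕ F = F
Hence (A) is false.

(B): Formalization: ((Q → ¬P) → ¬U) → R

¬P = ¬F = T
Q → ¬P = T → T = T
¬U = ¬F = T
(Q → ¬P) → ¬U = T → T = T
((Q → ¬P) → ¬U) → R = T → T = T
So (B) is true.

(C): In symbols: ((¬Q ∧ (U ⊕ S)) ∨ ¬R) ∨ ¬P

¬Q = ¬T = F
U ⊕ S = F ⊕ F = F
¬Q ∧ (U ⊕ S) = F ∧ F = F
¬R = ¬T = F
(¬Q ∧ (U ⊕ S)) ∨ ¬R = F ∨ F = F
¬P = ¬F = T
((¬Q ∧ (U ⊕ S)) ∨ ¬R) ∨ ¬P = F ∨ T = T
Hence (C) is true.

2 of the 3 statements are true ((B), (C)).

2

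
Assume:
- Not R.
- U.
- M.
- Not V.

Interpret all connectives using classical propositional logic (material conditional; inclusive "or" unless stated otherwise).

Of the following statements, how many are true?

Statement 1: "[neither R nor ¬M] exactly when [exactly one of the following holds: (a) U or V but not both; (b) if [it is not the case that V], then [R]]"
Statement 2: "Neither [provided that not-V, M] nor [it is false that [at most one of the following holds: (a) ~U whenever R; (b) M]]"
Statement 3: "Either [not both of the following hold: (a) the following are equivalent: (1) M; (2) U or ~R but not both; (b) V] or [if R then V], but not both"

1

Statement 1: Parsed as (R nor ~M) <-> ((U xor V) xor (~V -> R))

~M = ~T = F
R nor ~M = F nor F = T
U xor V = T xor F = T
~V = ~F = T
~V -> R = T -> F = F
(U xor V) xor (~V -> R) = T xor F = T
(R nor ~M) <-> ((U xor V) xor (~V -> R)) = T <-> T = T
So Statement 1 is true.

Statement 2: Formalization: (~V -> M) nor ~((R -> ~U) nand M)

~V = ~F = T
~V -> M = T -> T = T
~U = ~T = F
R -> ~U = F -> F = T
(R -> ~U) nand M = T nand T = F
~((R -> ~U) nand M) = ~F = T
(~V -> M) nor ~((R -> ~U) nand M) = T nor T = F
Hence Statement 2 is false.

Statement 3: Formalization: ((M <-> (U xor ~R)) nand V) xor (R -> V)

~R = ~F = T
U xor ~R = T xor T = F
M <-> (U xor ~R) = T <-> F = F
(M <-> (U xor ~R)) nand V = F nand F = T
R -> V = F -> F = T
((M <-> (U xor ~R)) nand V) xor (R -> V) = T xor T = F
Hence Statement 3 is false.

Count: 1.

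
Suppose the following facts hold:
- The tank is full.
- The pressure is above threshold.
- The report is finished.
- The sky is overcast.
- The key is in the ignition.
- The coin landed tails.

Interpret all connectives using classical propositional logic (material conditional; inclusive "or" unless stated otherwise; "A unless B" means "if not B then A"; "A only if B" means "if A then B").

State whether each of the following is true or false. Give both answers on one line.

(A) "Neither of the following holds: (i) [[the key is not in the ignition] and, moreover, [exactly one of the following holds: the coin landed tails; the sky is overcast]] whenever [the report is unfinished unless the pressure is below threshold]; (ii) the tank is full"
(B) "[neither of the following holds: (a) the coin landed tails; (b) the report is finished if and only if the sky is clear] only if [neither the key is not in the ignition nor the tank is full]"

Let V = "the report is finished" (True), R = "the pressure is above threshold" (True), G = "the key is in the ignition" (True), N = "the coin landed heads" (False), Q = "the sky is overcast" (True), P = "the tank is full" (True).

(A): Parsed as ((not V or not R) -> (not G and (not N xor Q))) nor P

not V = not True = False
not R = not True = False
not V or not R = False or False = False
not G = not True = False
not N = not False = True
not N xor Q = True xor True = False
not G and (not N xor Q) = False and False = False
(not V or not R) -> (not G and (not N xor Q)) = False -> False = True
((not V or not R) -> (not G and (not N xor Q))) nor P = True nor True = False
Hence (A) is false.

(B): In symbols: (not N nor (V iff not Q)) -> (not G nor P)

not N = not False = True
not Q = not True = False
V iff not Q = True iff False = False
not N nor (V iff not Q) = True nor False = False
not G = not True = False
not G nor P = False nor True = False
(not N nor (V iff not Q)) -> (not G nor P) = False -> False = True
So (B) is true.

(A) False, (B) True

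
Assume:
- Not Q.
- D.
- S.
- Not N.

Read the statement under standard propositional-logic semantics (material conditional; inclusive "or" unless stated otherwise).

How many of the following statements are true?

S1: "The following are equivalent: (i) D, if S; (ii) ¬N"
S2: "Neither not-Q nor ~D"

1

S1: Parsed as (S -> D) <-> ~N

S -> D = T -> T = T
~N = ~F = T
(S -> D) <-> ~N = T <-> T = T
So S1 is true.

S2: Parsed as ~Q nor ~D

~Q = ~F = T
~D = ~T = F
~Q nor ~D = T nor F = F
So S2 is false.

1 of the 2 statements is true.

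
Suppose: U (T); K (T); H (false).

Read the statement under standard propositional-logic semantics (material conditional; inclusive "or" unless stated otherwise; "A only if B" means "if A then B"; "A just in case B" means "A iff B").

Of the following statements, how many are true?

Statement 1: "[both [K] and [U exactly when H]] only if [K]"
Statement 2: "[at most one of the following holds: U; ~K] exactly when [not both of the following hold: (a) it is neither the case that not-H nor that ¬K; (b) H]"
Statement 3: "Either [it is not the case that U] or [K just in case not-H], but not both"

3

Statement 1: Formalization: (K & (U <-> H)) -> K

U <-> H = T <-> F = F
K & (U <-> H) = T & F = F
(K & (U <-> H)) -> K = F -> T = T
Thus Statement 1 is true.

Statement 2: This is (U nand ~K) <-> ((~H nor ~K) nand H).

~K = ~T = F
U nand ~K = T nand F = T
~H = ~F = T
~K = ~T = F
~H nor ~K = T nor F = F
(~H nor ~K) nand H = F nand F = T
(U nand ~K) <-> ((~H nor ~K) nand H) = T <-> T = T
Hence Statement 2 is true.

Statement 3: Formalization: ~U xor (K <-> ~H)

~U = ~T = F
~H = ~F = T
K <-> ~H = T <-> T = T
~U xor (K <-> ~H) = F xor T = T
Hence Statement 3 is true.

True statements: 3 (Statement 1, Statement 2, Statement 3).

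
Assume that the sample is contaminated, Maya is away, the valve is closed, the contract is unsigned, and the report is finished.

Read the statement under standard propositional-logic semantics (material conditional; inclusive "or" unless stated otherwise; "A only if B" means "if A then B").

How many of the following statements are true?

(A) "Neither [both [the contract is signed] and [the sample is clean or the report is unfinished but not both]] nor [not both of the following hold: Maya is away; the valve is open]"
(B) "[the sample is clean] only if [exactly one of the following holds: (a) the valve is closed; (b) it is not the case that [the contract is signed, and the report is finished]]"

Let S = "the contract is signed" (F), P = "the sample is contaminated" (T), U = "the report is finished" (T), Q = "Maya is at home" (F), R = "the valve is open" (F).

(A): Parsed as (S ∧ (¬P ⊕ ¬U)) ↓ (¬Q ↑ R)

¬P = ¬T = F
¬U = ¬T = F
¬P ⊕ ¬U = F ⊕ F = F
S ∧ (¬P ⊕ ¬U) = F ∧ F = F
¬Q = ¬F = T
¬Q ↑ R = T ↑ F = T
(S ∧ (¬P ⊕ ¬U)) ↓ (¬Q ↑ R) = F ↓ T = F
Thus (A) is false.

(B): This is ¬P → (¬R ⊕ ¬(S ∧ U)).

¬P = ¬T = F
¬R = ¬F = T
S ∧ U = F ∧ T = F
¬(S ∧ U) = ¬F = T
¬R ⊕ ¬(S ∧ U) = T ⊕ T = F
¬P → (¬R ⊕ ¬(S ∧ U)) = F → F = T
Hence (B) is true.

Count: 1.

1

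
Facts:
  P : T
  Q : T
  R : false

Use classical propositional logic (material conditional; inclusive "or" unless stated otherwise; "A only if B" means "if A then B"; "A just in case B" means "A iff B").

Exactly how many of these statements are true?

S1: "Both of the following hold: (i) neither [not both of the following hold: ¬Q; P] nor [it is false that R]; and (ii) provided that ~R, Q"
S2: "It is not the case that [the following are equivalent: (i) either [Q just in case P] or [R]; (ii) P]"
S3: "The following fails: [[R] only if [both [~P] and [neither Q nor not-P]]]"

0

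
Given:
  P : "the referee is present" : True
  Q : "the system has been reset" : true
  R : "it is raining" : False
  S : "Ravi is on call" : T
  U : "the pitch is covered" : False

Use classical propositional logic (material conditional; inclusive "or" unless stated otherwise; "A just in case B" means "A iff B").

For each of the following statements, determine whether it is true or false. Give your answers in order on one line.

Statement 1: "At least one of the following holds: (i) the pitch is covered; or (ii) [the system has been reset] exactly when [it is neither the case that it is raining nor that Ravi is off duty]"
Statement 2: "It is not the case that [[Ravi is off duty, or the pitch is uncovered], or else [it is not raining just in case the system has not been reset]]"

Statement 1 true; Statement 2 false

Statement 1: Formalization: U | (Q <-> (R nor ~S))

~S = ~T = F
R nor ~S = F nor F = T
Q <-> (R nor ~S) = T <-> T = T
U | (Q <-> (R nor ~S)) = F | T = T
Hence Statement 1 is true.

Statement 2: Formalization: ~((~S | ~U) | (~R <-> ~Q))

~S = ~T = F
~U = ~F = T
~S | ~U = F | T = T
~R = ~F = T
~Q = ~T = F
~R <-> ~Q = T <-> F = F
(~S | ~U) | (~R <-> ~Q) = T | F = T
~((~S | ~U) | (~R <-> ~Q)) = ~T = F
Hence Statement 2 is false.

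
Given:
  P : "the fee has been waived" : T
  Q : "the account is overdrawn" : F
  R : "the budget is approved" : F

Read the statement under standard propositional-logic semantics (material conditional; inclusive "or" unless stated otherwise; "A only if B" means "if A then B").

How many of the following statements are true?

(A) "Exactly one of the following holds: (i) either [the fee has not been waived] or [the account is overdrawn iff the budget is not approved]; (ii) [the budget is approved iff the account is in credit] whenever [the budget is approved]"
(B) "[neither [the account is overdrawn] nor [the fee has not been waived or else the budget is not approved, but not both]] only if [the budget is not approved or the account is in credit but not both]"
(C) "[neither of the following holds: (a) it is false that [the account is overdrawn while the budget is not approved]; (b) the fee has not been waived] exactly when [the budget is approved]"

(A): Formalization: (¬P ∨ (Q ↔ ¬R)) ⊕ (R → (R ↔ ¬Q))

¬P = ¬T = F
¬R = ¬F = T
Q ↔ ¬R = F ↔ T = F
¬P ∨ (Q ↔ ¬R) = F ∨ F = F
¬Q = ¬F = T
R ↔ ¬Q = F ↔ T = F
R → (R ↔ ¬Q) = F → F = T
(¬P ∨ (Q ↔ ¬R)) ⊕ (R → (R ↔ ¬Q)) = F ⊕ T = T
Thus (A) is true.

(B): Parsed as (Q ↓ (¬P ⊕ ¬R)) → (¬R ⊕ ¬Q)

¬P = ¬T = F
¬R = ¬F = T
¬P ⊕ ¬R = F ⊕ T = T
Q ↓ (¬P ⊕ ¬R) = F ↓ T = F
¬R = ¬F = T
¬Q = ¬F = T
¬R ⊕ ¬Q = T ⊕ T = F
(Q ↓ (¬P ⊕ ¬R)) → (¬R ⊕ ¬Q) = F → F = T
Hence (B) is true.

(C): Formalization: (¬(Q ∧ ¬R) ↓ ¬P) ↔ R

¬R = ¬F = T
Q ∧ ¬R = F ∧ T = F
¬(Q ∧ ¬R) = ¬F = T
¬P = ¬T = F
¬(Q ∧ ¬R) ↓ ¬P = T ↓ F = F
(¬(Q ∧ ¬R) ↓ ¬P) ↔ R = F ↔ F = T
Hence (C) is true.

Count: 3.

3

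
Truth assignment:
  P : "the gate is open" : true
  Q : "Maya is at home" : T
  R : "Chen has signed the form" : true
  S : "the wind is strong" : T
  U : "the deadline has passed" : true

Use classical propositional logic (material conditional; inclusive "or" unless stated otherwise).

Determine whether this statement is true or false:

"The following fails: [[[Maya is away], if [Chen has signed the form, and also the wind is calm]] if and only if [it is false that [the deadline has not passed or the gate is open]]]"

The statement is true.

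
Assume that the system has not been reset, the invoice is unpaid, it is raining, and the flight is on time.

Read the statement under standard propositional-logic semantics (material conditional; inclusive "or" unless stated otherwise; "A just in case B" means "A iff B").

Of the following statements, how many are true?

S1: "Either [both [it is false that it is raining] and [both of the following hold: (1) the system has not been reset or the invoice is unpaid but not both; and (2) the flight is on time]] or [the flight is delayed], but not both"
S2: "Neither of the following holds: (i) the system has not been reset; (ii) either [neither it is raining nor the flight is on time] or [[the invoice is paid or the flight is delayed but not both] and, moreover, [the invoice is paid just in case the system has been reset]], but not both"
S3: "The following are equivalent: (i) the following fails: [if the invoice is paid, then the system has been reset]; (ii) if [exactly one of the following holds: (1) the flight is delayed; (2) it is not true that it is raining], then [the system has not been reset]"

Let R = "it is raining" (T), P = "the system has been reset" (F), Q = "the invoice is paid" (F), S = "the flight is delayed" (F).

S1: Formalization: (~R & ((~P xor ~Q) & ~S)) xor S

~R = ~T = F
~P = ~F = T
~Q = ~F = T
~P xor ~Q = T xor T = F
~S = ~F = T
(~P xor ~Q) & ~S = F & T = F
~R & ((~P xor ~Q) & ~S) = F & F = F
(~R & ((~P xor ~Q) & ~S)) xor S = F xor F = F
Hence S1 is false.

S2: In symbols: ~P nor ((R nor ~S) xor ((Q xor S) & (Q <-> P)))

~P = ~F = T
~S = ~F = T
R nor ~S = T nor T = F
Q xor S = F xor F = F
Q <-> P = F <-> F = T
(Q xor S) & (Q <-> P) = F & T = F
(R nor ~S) xor ((Q xor S) & (Q <-> P)) = F xor F = F
~P nor ((R nor ~S) xor ((Q xor S) & (Q <-> P))) = T nor F = F
Thus S2 is false.

S3: This is ~(Q -> P) <-> ((S xor ~R) -> ~P).

Q -> P = F -> F = T
~(Q -> P) = ~T = F
~R = ~T = F
S xor ~R = F xor F = F
~P = ~F = T
(S xor ~R) -> ~P = F -> T = T
~(Q -> P) <-> ((S xor ~R) -> ~P) = F <-> T = F
Thus S3 is false.

True statements: 0 (none).

0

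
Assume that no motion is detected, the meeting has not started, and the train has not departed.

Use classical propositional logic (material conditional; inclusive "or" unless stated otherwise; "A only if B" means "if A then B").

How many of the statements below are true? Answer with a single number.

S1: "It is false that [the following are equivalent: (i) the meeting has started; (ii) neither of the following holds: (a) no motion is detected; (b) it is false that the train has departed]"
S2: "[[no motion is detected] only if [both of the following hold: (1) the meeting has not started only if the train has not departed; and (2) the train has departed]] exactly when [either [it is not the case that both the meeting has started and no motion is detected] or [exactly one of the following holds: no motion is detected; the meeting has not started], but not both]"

0

Let K = "the meeting has started" (False), V = "motion is detected" (False), M = "the train has departed" (False).

S1: Formalization: not (K iff (not V nor not M))

not V = not False = True
not M = not False = True
not V nor not M = True nor True = False
K iff (not V nor not M) = False iff False = True
not (K iff (not V nor not M)) = not True = False
Thus S1 is false.

S2: Parsed as (not V -> ((not K -> not M) and M)) iff ((K nand not V) xor (not V xor not K))

not V = not False = True
not K = not False = True
not M = not False = True
not K -> not M = True -> True = True
(not K -> not M) and M = True and False = False
not V -> ((not K -> not M) and M) = True -> False = False
not V = not False = True
K nand not V = False nand True = True
not V = not False = True
not K = not False = True
not V xor not K = True xor True = False
(K nand not V) xor (not V xor not K) = True xor False = True
(not V -> ((not K -> not M) and M)) iff ((K nand not V) xor (not V xor not K)) = False iff True = False
So S2 is false.

0 of the 2 statements are true (none).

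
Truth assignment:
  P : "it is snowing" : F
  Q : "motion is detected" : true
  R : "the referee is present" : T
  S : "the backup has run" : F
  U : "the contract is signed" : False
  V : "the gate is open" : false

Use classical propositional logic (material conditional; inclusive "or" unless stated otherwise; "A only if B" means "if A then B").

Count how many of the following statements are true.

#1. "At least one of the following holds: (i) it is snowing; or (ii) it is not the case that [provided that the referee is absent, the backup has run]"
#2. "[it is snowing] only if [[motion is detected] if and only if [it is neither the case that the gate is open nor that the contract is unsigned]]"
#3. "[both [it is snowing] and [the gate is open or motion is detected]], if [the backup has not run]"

1

#1: In symbols: P or not (not R -> S)

not R = not True = False
not R -> S = False -> False = True
not (not R -> S) = not True = False
P or not (not R -> S) = False or False = False
So #1 is false.

#2: This is P -> (Q iff (V nor not U)).

not U = not False = True
V nor not U = False nor True = False
Q iff (V nor not U) = True iff False = False
P -> (Q iff (V nor not U)) = False -> False = True
Hence #2 is true.

#3: This is not S -> (P and (V or Q)).

not S = not False = True
V or Q = False or True = True
P and (V or Q) = False and True = False
not S -> (P and (V or Q)) = True -> False = False
Hence #3 is false.

True statements: 1 (#2).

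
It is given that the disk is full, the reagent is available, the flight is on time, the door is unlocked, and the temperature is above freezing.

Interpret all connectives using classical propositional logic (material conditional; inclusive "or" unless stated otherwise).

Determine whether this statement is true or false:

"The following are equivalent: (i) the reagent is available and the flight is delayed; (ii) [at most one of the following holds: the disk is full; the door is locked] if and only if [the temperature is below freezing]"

True.

Let G = "the reagent is available" (T), N = "the flight is delayed" (F), W = "the disk is full" (T), K = "the door is locked" (F), R = "the temperature is below freezing" (F).
This is (G & N) <-> ((W nand K) <-> R).

G & N = T & F = F
W nand K = T nand F = T
(W nand K) <-> R = T <-> F = F
(G & N) <-> ((W nand K) <-> R) = F <-> F = T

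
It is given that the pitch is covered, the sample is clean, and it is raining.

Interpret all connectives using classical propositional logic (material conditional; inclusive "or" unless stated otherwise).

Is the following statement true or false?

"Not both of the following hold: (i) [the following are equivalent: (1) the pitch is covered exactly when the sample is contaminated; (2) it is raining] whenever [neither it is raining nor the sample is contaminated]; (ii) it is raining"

False

Let R = "it is raining" (T), Q = "the sample is contaminated" (F), P = "the pitch is covered" (T).
Formalization: ((R ↓ Q) → ((P ↔ Q) ↔ R)) ↑ R

R ↓ Q = T ↓ F = F
P ↔ Q = T ↔ F = F
(P ↔ Q) ↔ R = F ↔ T = F
(R ↓ Q) → ((P ↔ Q) ↔ R) = F → F = T
((R ↓ Q) → ((P ↔ Q) ↔ R)) ↑ R = T ↑ T = F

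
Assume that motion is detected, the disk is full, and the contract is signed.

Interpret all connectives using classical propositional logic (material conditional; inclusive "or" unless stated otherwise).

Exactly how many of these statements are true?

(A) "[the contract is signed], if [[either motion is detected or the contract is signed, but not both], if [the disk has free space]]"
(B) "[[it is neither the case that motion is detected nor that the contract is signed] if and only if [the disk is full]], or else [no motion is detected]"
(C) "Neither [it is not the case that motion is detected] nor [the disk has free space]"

Let G = "the disk is full" (T), U = "motion is detected" (T), W = "the contract is signed" (T).

(A): Formalization: (~G -> (U xor W)) -> W

~G = ~T = F
U xor W = T xor T = F
~G -> (U xor W) = F -> F = T
(~G -> (U xor W)) -> W = T -> T = T
Thus (A) is true.

(B): Formalization: ((U nor W) <-> G) | ~U

U nor W = T nor T = F
(U nor W) <-> G = F <-> T = F
~U = ~T = F
((U nor W) <-> G) | ~U = F | F = F
So (B) is false.

(C): Formalization: ~U nor ~G

~U = ~T = F
~G = ~T = F
~U nor ~G = F nor F = T
So (C) is true.

Count: 2.

2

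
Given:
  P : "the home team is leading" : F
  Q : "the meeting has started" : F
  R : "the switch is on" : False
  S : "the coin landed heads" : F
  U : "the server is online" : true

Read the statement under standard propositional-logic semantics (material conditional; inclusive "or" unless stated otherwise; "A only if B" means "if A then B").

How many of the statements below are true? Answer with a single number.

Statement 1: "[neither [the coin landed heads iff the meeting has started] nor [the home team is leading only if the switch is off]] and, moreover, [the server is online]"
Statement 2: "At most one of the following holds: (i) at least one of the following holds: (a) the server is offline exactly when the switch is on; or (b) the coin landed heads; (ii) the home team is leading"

Statement 1: Formalization: ((S iff Q) nor (P -> not R)) and U

S iff Q = False iff False = True
not R = not False = True
P -> not R = False -> True = True
(S iff Q) nor (P -> not R) = True nor True = False
((S iff Q) nor (P -> not R)) and U = False and True = False
So Statement 1 is false.

Statement 2: In symbols: ((not U iff R) or S) nand P

not U = not True = False
not U iff R = False iff False = True
(not U iff R) or S = True or False = True
((not U iff R) or S) nand P = True nand False = True
Hence Statement 2 is true.

Count: 1.

1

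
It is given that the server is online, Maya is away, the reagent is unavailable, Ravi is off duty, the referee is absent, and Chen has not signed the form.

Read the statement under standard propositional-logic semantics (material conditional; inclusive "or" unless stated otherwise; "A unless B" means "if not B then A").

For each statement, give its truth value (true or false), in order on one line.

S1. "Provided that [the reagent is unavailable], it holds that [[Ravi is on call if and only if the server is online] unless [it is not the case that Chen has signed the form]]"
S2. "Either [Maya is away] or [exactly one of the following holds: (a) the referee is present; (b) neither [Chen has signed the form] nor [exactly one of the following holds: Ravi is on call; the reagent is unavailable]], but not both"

Let R = "the reagent is available" (False), S = "Ravi is on call" (False), P = "the server is online" (True), V = "Chen has signed the form" (False), Q = "Maya is at home" (False), U = "the referee is present" (False).

S1: In symbols: not R -> ((S iff P) or not V)

not R = not False = True
S iff P = False iff True = False
not V = not False = True
(S iff P) or not V = False or True = True
not R -> ((S iff P) or not V) = True -> True = True
Hence S1 is true.

S2: Formalization: not Q xor (U xor (V nor (S xor not R)))

not Q = not False = True
not R = not False = True
S xor not R = False xor True = True
V nor (S xor not R) = False nor True = False
U xor (V nor (S xor not R)) = False xor False = False
not Q xor (U xor (V nor (S xor not R))) = True xor False = True
So S2 is true.

S1 true / S2 true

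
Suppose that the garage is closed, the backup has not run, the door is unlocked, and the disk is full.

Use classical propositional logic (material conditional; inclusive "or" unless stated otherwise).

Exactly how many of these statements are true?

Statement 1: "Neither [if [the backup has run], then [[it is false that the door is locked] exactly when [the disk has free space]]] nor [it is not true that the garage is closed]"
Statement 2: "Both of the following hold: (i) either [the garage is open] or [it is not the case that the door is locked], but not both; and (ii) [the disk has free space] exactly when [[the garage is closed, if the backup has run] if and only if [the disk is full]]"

Let V = "the backup has run" (F), D = "the door is locked" (F), G = "the disk is full" (T), R = "the garage is closed" (T).

Statement 1: Formalization: (V → (¬D ↔ ¬G)) ↓ ¬R

¬D = ¬F = T
¬G = ¬T = F
¬D ↔ ¬G = T ↔ F = F
V → (¬D ↔ ¬G) = F → F = T
¬R = ¬T = F
(V → (¬D ↔ ¬G)) ↓ ¬R = T ↓ F = F
Thus Statement 1 is false.

Statement 2: Parsed as (¬R ⊕ ¬D) ∧ (¬G ↔ ((V → R) ↔ G))

¬R = ¬T = F
¬D = ¬F = T
¬R ⊕ ¬D = F ⊕ T = T
¬G = ¬T = F
V → R = F → T = T
(V → R) ↔ G = T ↔ T = T
¬G ↔ ((V → R) ↔ G) = F ↔ T = F
(¬R ⊕ ¬D) ∧ (¬G ↔ ((V → R) ↔ G)) = T ∧ F = F
Hence Statement 2 is false.

0 of the 2 statements are true (none).

0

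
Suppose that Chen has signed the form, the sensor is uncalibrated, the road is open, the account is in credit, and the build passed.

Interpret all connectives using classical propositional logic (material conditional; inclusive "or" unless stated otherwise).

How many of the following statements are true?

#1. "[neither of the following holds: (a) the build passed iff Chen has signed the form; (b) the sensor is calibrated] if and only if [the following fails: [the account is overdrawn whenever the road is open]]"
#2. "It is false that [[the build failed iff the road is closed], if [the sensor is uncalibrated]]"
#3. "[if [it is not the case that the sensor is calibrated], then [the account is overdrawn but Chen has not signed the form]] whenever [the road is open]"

0

Let R = "the build passed" (T), W = "Chen has signed the form" (T), N = "the sensor is calibrated" (F), S = "the road is closed" (F), U = "the account is overdrawn" (F).

#1: In symbols: ((R ↔ W) ↓ N) ↔ ¬(¬S → U)

R ↔ W = T ↔ T = T
(R ↔ W) ↓ N = T ↓ F = F
¬S = ¬F = T
¬S → U = T → F = F
¬(¬S → U) = ¬F = T
((R ↔ W) ↓ N) ↔ ¬(¬S → U) = F ↔ T = F
So #1 is false.

#2: This is ¬(¬N → (¬R ↔ S)).

¬N = ¬F = T
¬R = ¬T = F
¬R ↔ S = F ↔ F = T
¬N → (¬R ↔ S) = T → T = T
¬(¬N → (¬R ↔ S)) = ¬T = F
Thus #2 is false.

#3: This is ¬S → (¬N → (U ∧ ¬W)).

¬S = ¬F = T
¬N = ¬F = T
¬W = ¬T = F
U ∧ ¬W = F ∧ F = F
¬N → (U ∧ ¬W) = T → F = F
¬S → (¬N → (U ∧ ¬W)) = T → F = F
So #3 is false.

Count: 0.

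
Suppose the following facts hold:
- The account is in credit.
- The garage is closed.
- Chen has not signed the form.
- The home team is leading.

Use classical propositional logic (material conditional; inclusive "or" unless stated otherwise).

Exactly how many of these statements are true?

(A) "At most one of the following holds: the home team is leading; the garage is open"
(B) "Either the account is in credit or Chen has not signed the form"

Let R = "the home team is leading" (T), G = "the garage is closed" (T), Q = "the account is overdrawn" (F), K = "Chen has signed the form" (F).

(A): Formalization: R nand ~G

~G = ~T = F
R nand ~G = T nand F = T
Hence (A) is true.

(B): Formalization: ~Q | ~K

~Q = ~F = T
~K = ~F = T
~Q | ~K = T | T = T
So (B) is true.

2 of the 2 statements are true ((A), (B)).

2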